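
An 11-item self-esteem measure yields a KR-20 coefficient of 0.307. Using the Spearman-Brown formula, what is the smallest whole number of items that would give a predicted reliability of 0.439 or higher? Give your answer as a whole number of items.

Invert Spearman-Brown to solve for n:
n = r_target (1 − r_old) / [ r_old (1 − r_target) ]
n = 0.439(1 − 0.307) / [0.307(1 − 0.439)]
n = 0.304227 / 0.172227 ≈ 1.7664
Items needed = n × 11 = 1.7664 × 11 ≈ 19.43 → round up to 20

20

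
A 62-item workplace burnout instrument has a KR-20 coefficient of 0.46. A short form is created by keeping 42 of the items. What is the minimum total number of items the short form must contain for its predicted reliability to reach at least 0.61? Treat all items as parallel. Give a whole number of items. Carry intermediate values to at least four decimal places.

Short-form reliability: n = 42/62 = 0.6774; r_42 = n·r/(1+(n−1)r) ≈ 0.3659
Length factor from the short form to reach 0.61: n' = 0.61(1 − 0.3659) / [0.3659(1 − 0.61)] ≈ 2.7106
Items = 2.7106 × 42 ≈ 113.85 → 114

114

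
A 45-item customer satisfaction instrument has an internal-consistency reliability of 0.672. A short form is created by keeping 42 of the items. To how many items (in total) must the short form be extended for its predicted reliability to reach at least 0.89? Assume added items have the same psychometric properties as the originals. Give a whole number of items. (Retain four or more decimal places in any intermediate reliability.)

First, r for the 42-item form: n = 42/45 = 0.9333, so r_42 = 0.9333·0.672/(1 + (0.9333 − 1)·0.672) = 0.6566
Then solve for n' with r_old = 0.6566, r_target = 0.89: n' = 0.89(1 − 0.6566)/[0.6566(1 − 0.89)] = 4.2315
Items = 4.2315 × 42 ≈ 177.72 → 178

178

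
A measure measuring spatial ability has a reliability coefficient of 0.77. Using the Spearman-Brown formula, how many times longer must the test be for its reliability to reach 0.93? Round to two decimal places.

3.97

Invert Spearman-Brown to solve for n:
n = r_target (1 − r_old) / [ r_old (1 − r_target) ]
n = 0.93(1 − 0.77) / [0.77(1 − 0.93)]
n = 0.2139 / 0.0539 ≈ 3.9685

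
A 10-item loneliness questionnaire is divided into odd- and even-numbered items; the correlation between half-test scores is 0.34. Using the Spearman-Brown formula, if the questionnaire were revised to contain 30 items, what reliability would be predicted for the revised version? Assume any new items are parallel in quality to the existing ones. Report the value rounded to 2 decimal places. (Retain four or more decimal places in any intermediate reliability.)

Spearman-Brown correction (n = 2): r_full = 2·0.34/(1 + 0.34) = 0.5075
Length factor from 10 to 30 items: n = 30/10 = 3.0000
r_new = n·r_full / (1 + (n − 1)·r_full) = 1.5225 / 2.0150 ≈ 0.7556

0.76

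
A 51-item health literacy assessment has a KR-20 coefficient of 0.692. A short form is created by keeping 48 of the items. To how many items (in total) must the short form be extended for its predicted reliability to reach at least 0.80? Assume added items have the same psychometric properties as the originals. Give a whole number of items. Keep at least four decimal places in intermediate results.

91

Short-form reliability: n = 48/51 = 0.9412; r_48 = n·r/(1+(n−1)r) ≈ 0.6789
Length factor from the short form to reach 0.80: n' = 0.80(1 − 0.6789) / [0.6789(1 − 0.80)] ≈ 1.8919
Items = 1.8919 × 48 ≈ 90.81 → 91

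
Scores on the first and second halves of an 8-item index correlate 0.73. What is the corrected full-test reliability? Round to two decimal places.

0.84

Each half is half the length of the full test, so the full test is n = 2 times a half.
r_full = 2r_hh / (1 + r_hh) = 2 × 0.73 / (1 + 0.73)
r_full = 1.4600 / 1.7300 ≈ 0.8439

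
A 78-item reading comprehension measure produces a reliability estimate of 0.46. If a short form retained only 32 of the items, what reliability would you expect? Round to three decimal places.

The new length is 32/78 = 0.4103 times the old.
Spearman-Brown: r_new = n·r / (1 + (n − 1)·r)
r_new = (0.4103 × 0.46) / (1 + (0.4103 − 1) × 0.46)
r_new = 0.1887 / 0.7287 ≈ 0.2590

0.259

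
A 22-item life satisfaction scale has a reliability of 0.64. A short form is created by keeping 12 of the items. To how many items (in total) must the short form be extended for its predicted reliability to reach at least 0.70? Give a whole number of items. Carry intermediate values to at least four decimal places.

29

First, r for the 12-item form: n = 12/22 = 0.5455, so r_12 = 0.5455·0.64/(1 + (0.5455 − 1)·0.64) = 0.4923
Then solve for n' with r_old = 0.4923, r_target = 0.70: n' = 0.70(1 − 0.4923)/[0.4923(1 − 0.70)] = 2.4063
Total items = 2.4063 × 12 = 28.88, rounded up to 29.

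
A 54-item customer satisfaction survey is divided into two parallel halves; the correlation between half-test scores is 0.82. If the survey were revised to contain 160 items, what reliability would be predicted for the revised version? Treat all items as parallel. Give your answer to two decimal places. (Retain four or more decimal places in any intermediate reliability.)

0.96

Spearman-Brown correction (n = 2): r_full = 2·0.82/(1 + 0.82) = 0.9011
Length factor from 54 to 160 items: n = 160/54 = 2.9630
r_new = n·r_full / (1 + (n − 1)·r_full) = 2.6700 / 2.7689 ≈ 0.9643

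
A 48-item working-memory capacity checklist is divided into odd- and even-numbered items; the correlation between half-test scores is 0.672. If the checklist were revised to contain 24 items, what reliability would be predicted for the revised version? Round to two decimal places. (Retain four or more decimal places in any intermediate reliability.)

0.67

Spearman-Brown correction (n = 2): r_full = 2·0.672/(1 + 0.672) = 0.8038
Length factor from 48 to 24 items: n = 24/48 = 0.5000
r_new = n·r_full / (1 + (n − 1)·r_full) = 0.4019 / 0.5981 ≈ 0.6720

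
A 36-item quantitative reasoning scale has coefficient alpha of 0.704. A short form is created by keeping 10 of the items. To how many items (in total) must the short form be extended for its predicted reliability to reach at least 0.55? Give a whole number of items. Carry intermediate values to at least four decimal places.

Short-form reliability: n = 10/36 = 0.2778; r_10 = n·r/(1+(n−1)r) ≈ 0.3978
Then solve for n' with r_old = 0.3978, r_target = 0.55: n' = 0.55(1 − 0.3978)/[0.3978(1 − 0.55)] = 1.8502
Total items = 1.8502 × 10 = 18.50, rounded up to 19.

19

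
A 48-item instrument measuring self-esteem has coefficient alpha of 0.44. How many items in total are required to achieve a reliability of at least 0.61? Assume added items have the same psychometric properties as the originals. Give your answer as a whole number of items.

Spearman-Brown solved for the length factor n:
n = r*(1 − r) / [ r (1 − r*) ]
n = 0.61(1 − 0.44) / [0.44(1 − 0.61)]
  = 0.3416 / 0.1716 = 1.9907
So the test needs 1.9907 × 48 ≈ 95.55 items; rounding up, 96.

96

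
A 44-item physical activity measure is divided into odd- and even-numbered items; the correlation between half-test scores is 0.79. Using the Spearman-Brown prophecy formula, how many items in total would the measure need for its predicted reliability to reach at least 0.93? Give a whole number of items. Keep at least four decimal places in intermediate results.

r_full = 2(0.79)/(1 + 0.79) = 0.8827
n = r_tgt(1 − r_full) / [r_full(1 − r_tgt)] = 0.93 × 0.1173 / (0.8827 × 0.07) ≈ 1.7655
Required items = 1.7655 × 44 = 77.68, so 78 items.

78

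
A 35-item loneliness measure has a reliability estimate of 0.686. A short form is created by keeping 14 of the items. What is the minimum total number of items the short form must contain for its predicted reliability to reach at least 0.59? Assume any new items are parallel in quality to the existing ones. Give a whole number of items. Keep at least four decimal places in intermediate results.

First, r for the 14-item form: n = 14/35 = 0.4000, so r_14 = 0.4000·0.686/(1 + (0.4000 − 1)·0.686) = 0.4663
Length factor from the short form to reach 0.59: n' = 0.59(1 − 0.4663) / [0.4663(1 − 0.59)] ≈ 1.6470
Items = 1.6470 × 14 ≈ 23.06 → 24

24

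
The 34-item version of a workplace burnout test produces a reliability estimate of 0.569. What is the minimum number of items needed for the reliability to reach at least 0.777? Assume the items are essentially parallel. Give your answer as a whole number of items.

Spearman-Brown solved for the length factor n:
n = r_target (1 − r_old) / [ r_old (1 − r_target) ]
n = 0.777(1 − 0.569) / [0.569(1 − 0.777)]
n = 0.334887 / 0.126887 ≈ 2.6393
Items needed = n × 34 = 2.6393 × 34 ≈ 89.74 → round up to 90

90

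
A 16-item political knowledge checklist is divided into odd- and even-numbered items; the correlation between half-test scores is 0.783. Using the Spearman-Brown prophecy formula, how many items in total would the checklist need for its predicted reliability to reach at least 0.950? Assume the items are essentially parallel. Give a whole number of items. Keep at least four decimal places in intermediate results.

43

r_full = 2(0.783)/(1 + 0.783) = 0.8783
n = r_tgt(1 − r_full) / [r_full(1 − r_tgt)] = 0.950 × 0.1217 / (0.8783 × 0.050) ≈ 2.6327
Required items = 2.6327 × 16 = 42.12, so 43 items.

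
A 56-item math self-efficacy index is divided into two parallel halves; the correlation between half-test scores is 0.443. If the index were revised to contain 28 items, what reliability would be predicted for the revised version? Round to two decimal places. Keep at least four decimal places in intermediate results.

0.44

Full-test reliability from the split-half r: r_full = 2(0.443)/(1 + 0.443) = 0.6140
Then adjust to 28 items: n = 28/56 = 0.5000
r_new = n·r_full / (1 + (n − 1)·r_full) = 0.3070 / 0.6930 ≈ 0.4430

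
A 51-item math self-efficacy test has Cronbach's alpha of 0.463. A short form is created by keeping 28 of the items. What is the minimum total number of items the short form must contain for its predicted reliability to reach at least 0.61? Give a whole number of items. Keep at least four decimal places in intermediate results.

Short-form reliability: n = 28/51 = 0.5490; r_28 = n·r/(1+(n−1)r) ≈ 0.3213
Length factor from the short form to reach 0.61: n' = 0.61(1 − 0.3213) / [0.3213(1 − 0.61)] ≈ 3.3039
Total items = 3.3039 × 28 = 92.51, rounded up to 93.

93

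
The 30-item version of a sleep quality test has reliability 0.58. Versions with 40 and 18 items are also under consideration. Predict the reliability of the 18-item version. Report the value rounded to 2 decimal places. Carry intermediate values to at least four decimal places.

0.45

Only the ratio of lengths matters: n = 18/30 = 0.6000
r_{18} = n·r / (1 + (n − 1)·r) = 0.3480 / 0.7680 ≈ 0.4531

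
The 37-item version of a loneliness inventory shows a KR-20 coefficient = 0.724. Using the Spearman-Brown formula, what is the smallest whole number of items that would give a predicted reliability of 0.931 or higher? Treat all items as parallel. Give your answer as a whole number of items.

n = 0.931(1 − 0.724) / [0.724(1 − 0.931)]
n = 0.256956 / 0.049956 ≈ 5.1436
5.1436 × 37 = 190.31 → 191 items

191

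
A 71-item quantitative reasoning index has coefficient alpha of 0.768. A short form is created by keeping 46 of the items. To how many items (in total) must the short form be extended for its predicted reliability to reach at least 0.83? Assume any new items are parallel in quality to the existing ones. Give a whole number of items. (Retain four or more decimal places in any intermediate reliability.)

First, r for the 46-item form: n = 46/71 = 0.6479, so r_46 = 0.6479·0.768/(1 + (0.6479 − 1)·0.768) = 0.6820
Then solve for n' with r_old = 0.6820, r_target = 0.83: n' = 0.83(1 − 0.6820)/[0.6820(1 − 0.83)] = 2.2765
Items = 2.2765 × 46 ≈ 104.72 → 105

105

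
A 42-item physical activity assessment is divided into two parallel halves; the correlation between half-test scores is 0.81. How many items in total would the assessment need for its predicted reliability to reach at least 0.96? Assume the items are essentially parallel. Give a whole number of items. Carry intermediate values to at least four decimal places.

119

r_full = 2(0.81)/(1 + 0.81) = 0.8950
Solve Spearman-Brown for n: n = 0.96(1 − 0.8950) / [0.8950(1 − 0.96)] = 2.8156
Required items = 2.8156 × 42 = 118.26, so 119 items.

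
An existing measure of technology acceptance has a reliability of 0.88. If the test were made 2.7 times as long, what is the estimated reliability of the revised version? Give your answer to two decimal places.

Spearman-Brown: r_new = n·r / (1 + (n − 1)·r)
r_new = 2.7·0.88 / [1 + (2.7 − 1)·0.88]
r_new = 2.3760 / 2.4960 ≈ 0.9519

0.95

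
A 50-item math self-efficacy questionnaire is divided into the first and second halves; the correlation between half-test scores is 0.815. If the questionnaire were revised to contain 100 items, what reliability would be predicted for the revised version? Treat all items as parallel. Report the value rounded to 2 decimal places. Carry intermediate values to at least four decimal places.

0.95

First correct the split-half correlation to full-test reliability: r_full = 2 × 0.815 / (1 + 0.815) ≈ 0.8981
Length factor from 50 to 100 items: n = 100/50 = 2.0000
r_new = n·r_full / (1 + (n − 1)·r_full) = 1.7962 / 1.8981 ≈ 0.9463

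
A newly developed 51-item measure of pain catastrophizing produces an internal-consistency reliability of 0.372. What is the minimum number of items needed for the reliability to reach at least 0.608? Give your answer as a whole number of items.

Rearranging the Spearman-Brown formula for n,
n = r_target (1 − r_old) / [ r_old (1 − r_target) ]
n = 0.608(1 − 0.372) / [0.372(1 − 0.608)]
n = 0.381824 / 0.145824 ≈ 2.6184
So the test needs 2.6184 × 51 ≈ 133.54 items; rounding up, 134.

134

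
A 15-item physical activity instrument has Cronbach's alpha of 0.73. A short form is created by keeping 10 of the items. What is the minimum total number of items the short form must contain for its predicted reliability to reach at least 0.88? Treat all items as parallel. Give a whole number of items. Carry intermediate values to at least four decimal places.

Short-form reliability: n = 10/15 = 0.6667; r_10 = n·r/(1+(n−1)r) ≈ 0.6432
Then solve for n' with r_old = 0.6432, r_target = 0.88: n' = 0.88(1 − 0.6432)/[0.6432(1 − 0.88)] = 4.0680
Items = 4.0680 × 10 ≈ 40.68 → 41

41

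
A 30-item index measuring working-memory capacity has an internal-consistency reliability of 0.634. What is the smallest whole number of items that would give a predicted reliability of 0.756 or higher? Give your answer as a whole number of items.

Spearman-Brown solved for the length factor n:
n = r_target (1 − r_old) / [ r_old (1 − r_target) ]
n = 0.756 × (1 − 0.634) / [ 0.634 × (1 − 0.756) ]
n = 0.276696 / 0.154696 ≈ 1.7886
1.7886 × 30 = 53.66 → 54 items

54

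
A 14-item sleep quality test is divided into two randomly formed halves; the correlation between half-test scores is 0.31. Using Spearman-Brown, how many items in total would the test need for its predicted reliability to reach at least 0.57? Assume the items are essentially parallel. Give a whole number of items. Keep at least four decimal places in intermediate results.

21

Corrected full-test reliability: r_full = 2 × 0.31 / (1 + 0.31) ≈ 0.4733
n = r_tgt(1 − r_full) / [r_full(1 − r_tgt)] = 0.57 × 0.5267 / (0.4733 × 0.43) ≈ 1.4751
Items = 1.4751 × 14 ≈ 20.65 → 21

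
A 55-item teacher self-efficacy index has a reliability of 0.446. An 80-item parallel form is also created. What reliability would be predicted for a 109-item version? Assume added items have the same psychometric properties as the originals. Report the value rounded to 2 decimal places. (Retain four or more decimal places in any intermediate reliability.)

0.61

Only the ratio of lengths matters: n = 109/55 = 1.9818
r_{109} = n·r / (1 + (n − 1)·r) = 0.8839 / 1.4379 ≈ 0.6147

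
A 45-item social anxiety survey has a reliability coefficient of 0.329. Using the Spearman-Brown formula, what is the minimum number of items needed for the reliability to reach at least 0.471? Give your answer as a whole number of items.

n = [0.471 × 0.671] / [0.329 × 0.529]
n = 0.316041 / 0.174041 ≈ 1.8159
1.8159 × 45 = 81.72 → 82 items

82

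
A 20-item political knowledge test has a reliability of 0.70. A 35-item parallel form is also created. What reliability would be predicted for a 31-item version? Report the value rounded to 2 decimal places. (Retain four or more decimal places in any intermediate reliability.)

The 35-item form is not needed; work directly from the 20-item form with n = 31/20 = 1.5500.
r_{31} = n·r / (1 + (n − 1)·r) = 1.0850 / 1.3850 ≈ 0.7834

0.78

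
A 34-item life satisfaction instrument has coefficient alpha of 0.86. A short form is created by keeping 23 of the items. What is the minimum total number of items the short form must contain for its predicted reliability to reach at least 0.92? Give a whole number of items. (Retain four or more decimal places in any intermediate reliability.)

64

First, r for the 23-item form: n = 23/34 = 0.6765, so r_23 = 0.6765·0.86/(1 + (0.6765 − 1)·0.86) = 0.8060
Length factor from the short form to reach 0.92: n' = 0.92(1 − 0.8060) / [0.8060(1 − 0.92)] ≈ 2.7680
Items = 2.7680 × 23 ≈ 63.66 → 64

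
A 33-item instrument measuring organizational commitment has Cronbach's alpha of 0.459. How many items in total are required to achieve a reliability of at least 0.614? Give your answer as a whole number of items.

n = 0.614(1 − 0.459) / [0.459(1 − 0.614)]
  = 0.332174 / 0.177174 = 1.8748
So the test needs 1.8748 × 33 ≈ 61.87 items; rounding up, 62.

62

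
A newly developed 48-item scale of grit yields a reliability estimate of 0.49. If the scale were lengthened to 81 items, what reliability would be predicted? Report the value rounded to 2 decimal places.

Length ratio n = 81/48 = 1.6875
By Spearman-Brown, r_new = n r / (1 + (n − 1) r).
r_new = 1.6875·0.49 / [1 + (1.6875 − 1)·0.49]
r_new = 0.8269 / 1.3369 ≈ 0.6185

0.62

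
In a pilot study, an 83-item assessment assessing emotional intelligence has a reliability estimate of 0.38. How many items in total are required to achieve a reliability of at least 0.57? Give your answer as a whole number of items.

Rearranging the Spearman-Brown formula for n,
n = r_target (1 − r_old) / [ r_old (1 − r_target) ]
n = [0.57 × 0.62] / [0.38 × 0.43]
  = 0.3534 / 0.1634 = 2.1628
2.1628 × 83 = 179.51 → 180 items

180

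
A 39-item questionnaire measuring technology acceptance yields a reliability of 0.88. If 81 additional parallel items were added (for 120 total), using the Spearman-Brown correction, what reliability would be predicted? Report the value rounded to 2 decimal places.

0.96

Length ratio n = 120/39 = 3.0769
By Spearman-Brown, r_new = n r / (1 + (n − 1) r).
r_new = (3.0769 × 0.88) / (1 + (3.0769 − 1) × 0.88)
r_new = 2.7077 / 2.8277 ≈ 0.9576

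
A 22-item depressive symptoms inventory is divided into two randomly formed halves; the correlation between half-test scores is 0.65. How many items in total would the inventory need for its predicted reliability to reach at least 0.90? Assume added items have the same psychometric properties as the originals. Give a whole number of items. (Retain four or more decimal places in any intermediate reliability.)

Corrected full-test reliability: r_full = 2 × 0.65 / (1 + 0.65) ≈ 0.7879
n = r_tgt(1 − r_full) / [r_full(1 − r_tgt)] = 0.90 × 0.2121 / (0.7879 × 0.10) ≈ 2.4228
Items = 2.4228 × 22 ≈ 53.30 → 54

54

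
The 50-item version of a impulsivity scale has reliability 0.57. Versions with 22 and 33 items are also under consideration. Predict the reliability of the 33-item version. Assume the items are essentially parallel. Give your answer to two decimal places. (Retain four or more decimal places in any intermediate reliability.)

0.47

The 22-item form is not needed; work directly from the 50-item form with n = 33/50 = 0.6600.
r_{33} = n·r / (1 + (n − 1)·r) = 0.3762 / 0.8062 ≈ 0.4666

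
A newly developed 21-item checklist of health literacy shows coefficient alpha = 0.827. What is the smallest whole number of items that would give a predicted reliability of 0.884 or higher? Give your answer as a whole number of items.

34

n = 0.884 × (1 − 0.827) / [ 0.827 × (1 − 0.884) ]
  = 0.152932 / 0.095932 = 1.5942
Items needed = n × 21 = 1.5942 × 21 ≈ 33.48 → round up to 34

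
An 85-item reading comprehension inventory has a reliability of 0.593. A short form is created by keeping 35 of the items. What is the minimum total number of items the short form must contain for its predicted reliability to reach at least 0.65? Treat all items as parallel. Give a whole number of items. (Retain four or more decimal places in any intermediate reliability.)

109

First, r for the 35-item form: n = 35/85 = 0.4118, so r_35 = 0.4118·0.593/(1 + (0.4118 − 1)·0.593) = 0.3750
Length factor from the short form to reach 0.65: n' = 0.65(1 − 0.3750) / [0.3750(1 − 0.65)] ≈ 3.0952
Total items = 3.0952 × 35 = 108.33, rounded up to 109.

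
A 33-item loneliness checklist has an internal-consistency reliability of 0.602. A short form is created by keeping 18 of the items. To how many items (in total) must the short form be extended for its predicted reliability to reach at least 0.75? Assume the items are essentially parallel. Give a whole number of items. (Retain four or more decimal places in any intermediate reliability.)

66

Short-form reliability: n = 18/33 = 0.5455; r_18 = n·r/(1+(n−1)r) ≈ 0.4521
Then solve for n' with r_old = 0.4521, r_target = 0.75: n' = 0.75(1 − 0.4521)/[0.4521(1 − 0.75)] = 3.6357
Total items = 3.6357 × 18 = 65.44, rounded up to 66.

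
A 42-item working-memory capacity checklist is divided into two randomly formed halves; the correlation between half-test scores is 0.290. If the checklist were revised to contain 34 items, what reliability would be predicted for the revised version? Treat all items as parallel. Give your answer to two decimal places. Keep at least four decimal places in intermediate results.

Spearman-Brown correction (n = 2): r_full = 2·0.290/(1 + 0.290) = 0.4496
Length factor from 42 to 34 items: n = 34/42 = 0.8095
r_new = n·r_full / (1 + (n − 1)·r_full) = 0.3640 / 0.9144 ≈ 0.3981

0.40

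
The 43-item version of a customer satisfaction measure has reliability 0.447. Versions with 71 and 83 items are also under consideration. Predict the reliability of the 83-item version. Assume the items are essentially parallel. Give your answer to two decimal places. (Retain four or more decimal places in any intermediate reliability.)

0.61

The 71-item form is not needed; work directly from the 43-item form with n = 83/43 = 1.9302.
r_{83} = n·r / (1 + (n − 1)·r) = 0.8628 / 1.4158 ≈ 0.6094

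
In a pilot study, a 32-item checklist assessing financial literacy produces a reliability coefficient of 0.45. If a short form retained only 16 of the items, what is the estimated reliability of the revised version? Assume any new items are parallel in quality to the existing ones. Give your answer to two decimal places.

0.29

Length ratio n = 16/32 = 0.5
r_new = 0.5·0.45 / [1 + (0.5 − 1)·0.45]
r_new = 0.2250 / 0.7750 ≈ 0.2903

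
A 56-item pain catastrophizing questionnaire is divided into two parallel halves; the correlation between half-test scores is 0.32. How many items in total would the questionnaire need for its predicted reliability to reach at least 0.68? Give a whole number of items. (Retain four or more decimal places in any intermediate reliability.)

127

Corrected full-test reliability: r_full = 2 × 0.32 / (1 + 0.32) ≈ 0.4848
Solve Spearman-Brown for n: n = 0.68(1 − 0.4848) / [0.4848(1 − 0.68)] = 2.2583
Items = 2.2583 × 56 ≈ 126.46 → 127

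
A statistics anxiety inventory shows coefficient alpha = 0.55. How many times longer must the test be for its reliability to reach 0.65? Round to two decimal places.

1.52

Invert Spearman-Brown to solve for n:
n = r*(1 − r) / [ r (1 − r*) ]
n = [0.65 × 0.45] / [0.55 × 0.35]
n = 0.2925 / 0.1925 ≈ 1.5195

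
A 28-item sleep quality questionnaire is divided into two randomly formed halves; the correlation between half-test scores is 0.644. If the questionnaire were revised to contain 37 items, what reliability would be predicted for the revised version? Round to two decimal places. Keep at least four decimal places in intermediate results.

First correct the split-half correlation to full-test reliability: r_full = 2 × 0.644 / (1 + 0.644) ≈ 0.7835
Then adjust to 37 items: n = 37/28 = 1.3214
r_new = n·r_full / (1 + (n − 1)·r_full) = 1.0353 / 1.2518 ≈ 0.8270

0.83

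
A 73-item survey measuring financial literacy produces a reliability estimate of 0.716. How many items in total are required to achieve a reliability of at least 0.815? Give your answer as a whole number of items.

128

n = 0.815(1 − 0.716) / [0.716(1 − 0.815)]
n = 0.231460 / 0.132460 ≈ 1.7474
1.7474 × 73 = 127.56 → 128 items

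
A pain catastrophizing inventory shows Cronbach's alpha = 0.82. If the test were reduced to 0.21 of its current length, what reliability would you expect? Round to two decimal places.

r_new = 0.21·0.82 / [1 + (0.21 − 1)·0.82]
     = 0.1722 / 0.3522 = 0.4889

0.49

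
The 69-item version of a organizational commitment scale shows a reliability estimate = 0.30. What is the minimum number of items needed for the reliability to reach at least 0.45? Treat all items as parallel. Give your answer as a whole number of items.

132

Invert Spearman-Brown to solve for n:
n = r_target (1 − r_old) / [ r_old (1 − r_target) ]
n = [0.45 × 0.70] / [0.30 × 0.55]
  = 0.3150 / 0.1650 = 1.9091
So the test needs 1.9091 × 69 ≈ 131.73 items; rounding up, 132.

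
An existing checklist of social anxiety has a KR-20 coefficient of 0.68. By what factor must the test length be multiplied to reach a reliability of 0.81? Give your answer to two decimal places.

2.01

n = 0.81 × (1 − 0.68) / [ 0.68 × (1 − 0.81) ]
n = 0.2592 / 0.1292 ≈ 2.0062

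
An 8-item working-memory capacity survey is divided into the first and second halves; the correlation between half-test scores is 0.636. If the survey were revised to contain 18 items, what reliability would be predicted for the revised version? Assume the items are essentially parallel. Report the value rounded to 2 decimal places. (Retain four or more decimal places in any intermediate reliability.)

0.89

Spearman-Brown correction (n = 2): r_full = 2·0.636/(1 + 0.636) = 0.7775
Length factor from 8 to 18 items: n = 18/8 = 2.2500
r_new = n·r_full / (1 + (n − 1)·r_full) = 1.7494 / 1.9719 ≈ 0.8872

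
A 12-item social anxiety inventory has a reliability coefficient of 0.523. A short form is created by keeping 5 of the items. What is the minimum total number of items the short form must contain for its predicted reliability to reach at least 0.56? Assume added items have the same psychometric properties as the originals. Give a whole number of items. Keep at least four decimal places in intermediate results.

14

Short-form reliability: n = 5/12 = 0.4167; r_5 = n·r/(1+(n−1)r) ≈ 0.3136
Then solve for n' with r_old = 0.3136, r_target = 0.56: n' = 0.56(1 − 0.3136)/[0.3136(1 − 0.56)] = 2.7857
Total items = 2.7857 × 5 = 13.93, rounded up to 14.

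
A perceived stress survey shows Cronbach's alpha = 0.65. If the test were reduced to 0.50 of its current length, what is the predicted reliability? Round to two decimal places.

r_new = (0.5 × 0.65) / (1 + (0.5 − 1) × 0.65)
     = 0.3250 / 0.6750 = 0.4815

0.48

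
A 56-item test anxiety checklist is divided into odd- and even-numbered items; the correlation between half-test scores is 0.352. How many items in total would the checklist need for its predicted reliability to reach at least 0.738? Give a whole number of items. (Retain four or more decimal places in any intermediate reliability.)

146

Corrected full-test reliability: r_full = 2 × 0.352 / (1 + 0.352) ≈ 0.5207
Solve Spearman-Brown for n: n = 0.738(1 − 0.5207) / [0.5207(1 − 0.738)] = 2.5928
Required items = 2.5928 × 56 = 145.20, so 146 items.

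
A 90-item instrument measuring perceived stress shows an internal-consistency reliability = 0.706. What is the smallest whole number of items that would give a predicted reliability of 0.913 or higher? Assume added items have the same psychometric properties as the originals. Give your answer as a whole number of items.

Spearman-Brown solved for the length factor n:
n = r*(1 − r) / [ r (1 − r*) ]
n = [0.913 × 0.294] / [0.706 × 0.087]
n = 0.268422 / 0.061422 ≈ 4.3701
Items needed = n × 90 = 4.3701 × 90 ≈ 393.31 → round up to 394

394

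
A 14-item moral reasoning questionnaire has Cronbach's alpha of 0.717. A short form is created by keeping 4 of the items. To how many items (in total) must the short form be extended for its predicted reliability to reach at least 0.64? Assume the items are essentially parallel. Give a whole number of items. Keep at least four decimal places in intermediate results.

First, r for the 4-item form: n = 4/14 = 0.2857, so r_4 = 0.2857·0.717/(1 + (0.2857 − 1)·0.717) = 0.4199
Length factor from the short form to reach 0.64: n' = 0.64(1 − 0.4199) / [0.4199(1 − 0.64)] ≈ 2.4560
Items = 2.4560 × 4 ≈ 9.82 → 10

10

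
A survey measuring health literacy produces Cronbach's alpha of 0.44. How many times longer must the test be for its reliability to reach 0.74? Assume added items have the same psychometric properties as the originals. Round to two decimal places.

3.62

Rearranging the Spearman-Brown formula for n,
n = r*(1 − r) / [ r (1 − r*) ]
n = 0.74(1 − 0.44) / [0.44(1 − 0.74)]
  = 0.4144 / 0.1144 = 3.6224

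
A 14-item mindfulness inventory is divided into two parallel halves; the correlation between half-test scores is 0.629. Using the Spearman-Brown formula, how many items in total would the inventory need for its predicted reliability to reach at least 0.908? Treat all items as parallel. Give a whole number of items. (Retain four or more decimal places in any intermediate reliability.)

41

r_full = 2(0.629)/(1 + 0.629) = 0.7723
n = r_tgt(1 − r_full) / [r_full(1 − r_tgt)] = 0.908 × 0.2277 / (0.7723 × 0.092) ≈ 2.9099
Required items = 2.9099 × 14 = 40.74, so 41 items.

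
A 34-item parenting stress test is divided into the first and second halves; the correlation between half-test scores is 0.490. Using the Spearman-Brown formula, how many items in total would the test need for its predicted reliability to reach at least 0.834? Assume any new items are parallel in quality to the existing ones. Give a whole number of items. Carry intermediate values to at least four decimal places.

Corrected full-test reliability: r_full = 2 × 0.490 / (1 + 0.490) ≈ 0.6577
n = r_tgt(1 − r_full) / [r_full(1 − r_tgt)] = 0.834 × 0.3423 / (0.6577 × 0.166) ≈ 2.6148
Required items = 2.6148 × 34 = 88.90, so 89 items.

89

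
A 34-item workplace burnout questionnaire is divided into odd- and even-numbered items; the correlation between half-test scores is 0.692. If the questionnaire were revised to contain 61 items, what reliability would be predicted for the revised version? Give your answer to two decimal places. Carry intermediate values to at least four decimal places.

Spearman-Brown correction (n = 2): r_full = 2·0.692/(1 + 0.692) = 0.8180
Then adjust to 61 items: n = 61/34 = 1.7941
r_new = n·r_full / (1 + (n − 1)·r_full) = 1.4676 / 1.6496 ≈ 0.8897

0.89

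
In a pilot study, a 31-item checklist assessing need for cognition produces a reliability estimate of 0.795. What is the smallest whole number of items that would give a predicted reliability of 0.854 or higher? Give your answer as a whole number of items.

47

Invert Spearman-Brown to solve for n:
n = r_target (1 − r_old) / [ r_old (1 − r_target) ]
n = 0.854 × (1 − 0.795) / [ 0.795 × (1 − 0.854) ]
  = 0.175070 / 0.116070 = 1.5083
Items needed = n × 31 = 1.5083 × 31 ≈ 46.76 → round up to 47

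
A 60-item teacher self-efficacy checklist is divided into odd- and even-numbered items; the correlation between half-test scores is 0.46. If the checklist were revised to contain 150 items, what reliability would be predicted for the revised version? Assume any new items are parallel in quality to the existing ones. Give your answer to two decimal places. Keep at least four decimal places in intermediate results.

0.81

First correct the split-half correlation to full-test reliability: r_full = 2 × 0.46 / (1 + 0.46) ≈ 0.6301
Length factor from 60 to 150 items: n = 150/60 = 2.5000
r_new = n·r_full / (1 + (n − 1)·r_full) = 1.5753 / 1.9451 ≈ 0.8099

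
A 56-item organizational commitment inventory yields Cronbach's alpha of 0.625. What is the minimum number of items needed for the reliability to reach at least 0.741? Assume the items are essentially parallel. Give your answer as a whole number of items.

n = [0.741 × 0.375] / [0.625 × 0.259]
n = 0.277875 / 0.161875 ≈ 1.7166
Items needed = n × 56 = 1.7166 × 56 ≈ 96.13 → round up to 97

97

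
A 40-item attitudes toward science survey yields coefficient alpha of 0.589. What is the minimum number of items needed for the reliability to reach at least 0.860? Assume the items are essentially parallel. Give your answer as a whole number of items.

172

Rearranging the Spearman-Brown formula for n,
n = r_target (1 − r_old) / [ r_old (1 − r_target) ]
n = 0.860 × (1 − 0.589) / [ 0.589 × (1 − 0.860) ]
n = 0.353460 / 0.082460 ≈ 4.2864
So the test needs 4.2864 × 40 ≈ 171.46 items; rounding up, 172.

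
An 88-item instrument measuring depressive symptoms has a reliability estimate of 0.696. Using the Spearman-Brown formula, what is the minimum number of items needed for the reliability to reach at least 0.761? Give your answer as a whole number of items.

123

Invert Spearman-Brown to solve for n:
n = r_target (1 − r_old) / [ r_old (1 − r_target) ]
n = 0.761 × (1 − 0.696) / [ 0.696 × (1 − 0.761) ]
  = 0.231344 / 0.166344 = 1.3908
So the test needs 1.3908 × 88 ≈ 122.39 items; rounding up, 123.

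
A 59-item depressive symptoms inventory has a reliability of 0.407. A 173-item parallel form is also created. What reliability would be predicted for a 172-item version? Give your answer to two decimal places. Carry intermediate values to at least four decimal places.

Only the ratio of lengths matters: n = 172/59 = 2.9153
r_{172} = n·r / (1 + (n − 1)·r) = 1.1865 / 1.7795 ≈ 0.6668

0.67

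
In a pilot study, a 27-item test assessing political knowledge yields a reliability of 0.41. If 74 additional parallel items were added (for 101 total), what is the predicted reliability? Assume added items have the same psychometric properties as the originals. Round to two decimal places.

n = 101/27 = 3.7407
By Spearman-Brown, r_new = n r / (1 + (n − 1) r).
r_new = 3.7407·0.41 / [1 + (3.7407 − 1)·0.41]
r_new = 1.5337 / 2.1237 ≈ 0.7222

0.72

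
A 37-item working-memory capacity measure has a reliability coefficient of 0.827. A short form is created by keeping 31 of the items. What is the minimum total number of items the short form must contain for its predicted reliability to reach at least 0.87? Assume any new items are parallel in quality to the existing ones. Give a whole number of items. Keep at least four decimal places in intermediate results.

Short-form reliability: n = 31/37 = 0.8378; r_31 = n·r/(1+(n−1)r) ≈ 0.8002
Length factor from the short form to reach 0.87: n' = 0.87(1 − 0.8002) / [0.8002(1 − 0.87)] ≈ 1.6710
Total items = 1.6710 × 31 = 51.80, rounded up to 52.

52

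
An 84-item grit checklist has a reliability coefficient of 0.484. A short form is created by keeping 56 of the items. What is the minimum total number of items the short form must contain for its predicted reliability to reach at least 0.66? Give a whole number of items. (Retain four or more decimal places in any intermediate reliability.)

174

Short-form reliability: n = 56/84 = 0.6667; r_56 = n·r/(1+(n−1)r) ≈ 0.3847
Length factor from the short form to reach 0.66: n' = 0.66(1 − 0.3847) / [0.3847(1 − 0.66)] ≈ 3.1048
Total items = 3.1048 × 56 = 173.87, rounded up to 174.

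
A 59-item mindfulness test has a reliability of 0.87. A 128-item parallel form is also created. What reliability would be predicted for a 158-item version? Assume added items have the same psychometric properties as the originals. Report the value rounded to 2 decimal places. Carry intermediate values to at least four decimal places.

Only the ratio of lengths matters: n = 158/59 = 2.6780
r_{158} = n·r / (1 + (n − 1)·r) = 2.3299 / 2.4599 ≈ 0.9472

0.95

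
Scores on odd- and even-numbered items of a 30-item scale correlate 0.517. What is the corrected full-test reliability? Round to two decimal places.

0.68

The full test is twice the length of either half (n = 2).
r_full = 2r_hh / (1 + r_hh) = 2 × 0.517 / (1 + 0.517)
       = 1.0340 / 1.5170 = 0.6816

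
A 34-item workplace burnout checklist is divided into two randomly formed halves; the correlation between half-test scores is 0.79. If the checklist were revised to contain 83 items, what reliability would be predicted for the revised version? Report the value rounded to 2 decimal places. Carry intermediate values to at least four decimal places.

0.95

Spearman-Brown correction (n = 2): r_full = 2·0.79/(1 + 0.79) = 0.8827
Length factor from 34 to 83 items: n = 83/34 = 2.4412
r_new = n·r_full / (1 + (n − 1)·r_full) = 2.1548 / 2.2721 ≈ 0.9484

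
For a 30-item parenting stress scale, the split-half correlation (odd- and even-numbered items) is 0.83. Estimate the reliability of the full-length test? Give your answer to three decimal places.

r_full = 2r_hh / (1 + r_hh) = 2 × 0.83 / (1 + 0.83)
r_full = 1.6600 / 1.8300 ≈ 0.9071

0.907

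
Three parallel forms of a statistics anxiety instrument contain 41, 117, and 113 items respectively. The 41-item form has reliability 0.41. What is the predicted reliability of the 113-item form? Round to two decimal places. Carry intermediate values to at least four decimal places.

The 117-item form is not needed; work directly from the 41-item form with n = 113/41 = 2.7561.
r_{113} = n·r / (1 + (n − 1)·r) = 1.1300 / 1.7200 ≈ 0.6570

0.66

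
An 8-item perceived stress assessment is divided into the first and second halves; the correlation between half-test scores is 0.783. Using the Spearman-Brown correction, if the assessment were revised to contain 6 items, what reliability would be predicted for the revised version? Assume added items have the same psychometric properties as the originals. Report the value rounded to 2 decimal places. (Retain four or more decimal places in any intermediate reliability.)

0.84

Full-test reliability from the split-half r: r_full = 2(0.783)/(1 + 0.783) = 0.8783
Then adjust to 6 items: n = 6/8 = 0.7500
r_new = n·r_full / (1 + (n − 1)·r_full) = 0.6587 / 0.7804 ≈ 0.8441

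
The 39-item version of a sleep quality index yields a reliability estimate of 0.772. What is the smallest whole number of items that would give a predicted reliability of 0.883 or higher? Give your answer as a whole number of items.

87

n = 0.883(1 − 0.772) / [0.772(1 − 0.883)]
  = 0.201324 / 0.090324 = 2.2289
So the test needs 2.2289 × 39 ≈ 86.93 items; rounding up, 87.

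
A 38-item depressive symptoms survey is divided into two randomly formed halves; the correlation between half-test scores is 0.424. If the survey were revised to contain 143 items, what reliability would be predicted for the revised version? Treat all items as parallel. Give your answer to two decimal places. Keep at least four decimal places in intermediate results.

0.85

Full-test reliability from the split-half r: r_full = 2(0.424)/(1 + 0.424) = 0.5955
Length factor from 38 to 143 items: n = 143/38 = 3.7632
r_new = n·r_full / (1 + (n − 1)·r_full) = 2.2410 / 2.6455 ≈ 0.8471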